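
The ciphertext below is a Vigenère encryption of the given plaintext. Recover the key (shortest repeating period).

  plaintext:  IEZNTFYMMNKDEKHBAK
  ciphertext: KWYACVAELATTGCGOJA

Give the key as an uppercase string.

  i= 0: K-I =  2 → C
  i= 1: W-E = 18 → S
  i= 2: Y-Z = 25 → Z
  i= 3: A-N = 13 → N
  i= 4: C-T =  9 → J
  i= 5: V-F = 16 → Q
  i= 6: A-Y =  2 → C
  i= 7: E-M = 18 → S
  i= 8: L-M = 25 → Z
  i= 9: A-N = 13 → N
  i=10: T-K =  9 → J
  i=11: T-D = 16 → Q
  i=12: G-E =  2 → C
  i=13: C-K = 18 → S
  i=14: G-H = 25 → Z
  i=15: O-B = 13 → N
  i=16: J-A =  9 → J
  i=17: A-K = 16 → Q
  shifts repeat with period 6: CSZNJQ

CSZNJQ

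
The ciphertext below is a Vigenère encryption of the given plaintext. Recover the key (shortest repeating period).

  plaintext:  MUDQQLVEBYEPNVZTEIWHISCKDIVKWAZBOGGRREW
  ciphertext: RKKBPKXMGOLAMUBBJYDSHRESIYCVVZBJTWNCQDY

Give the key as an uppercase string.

FQHLZZCI

  i= 0: R-M =  5 → F
  i= 1: K-U = 16 → Q
  i= 2: K-D =  7 → H
  i= 3: B-Q = 11 → L
  i= 4: P-Q = 25 → Z
  i= 5: K-L = 25 → Z
  i= 6: X-V =  2 → C
  i= 7: M-E =  8 → I
  i= 8: G-B =  5 → F
  i= 9: O-Y = 16 → Q
  i=10: L-E =  7 → H
  i=11: A-P = 11 → L
  i=12: M-N = 25 → Z
  i=13: U-V = 25 → Z
  i=14: B-Z =  2 → C
  i=15: B-T =  8 → I
  i=16: J-E =  5 → F
  i=17: Y-I = 16 → Q
  i=18: D-W =  7 → H
  i=19: S-H = 11 → L
  i=20: H-I = 25 → Z
  i=21: R-S = 25 → Z
  i=22: E-C =  2 → C
  i=23: S-K =  8 → I
  i=24: I-D =  5 → F
  i=25: Y-I = 16 → Q
  i=26: C-V =  7 → H
  i=27: V-K = 11 → L
  i=28: V-W = 25 → Z
  i=29: Z-A = 25 → Z
  i=30: B-Z =  2 → C
  i=31: J-B =  8 → I
  i=32: T-O =  5 → F
  i=33: W-G = 16 → Q
  i=34: N-G =  7 → H
  i=35: C-R = 11 → L
  i=36: Q-R = 25 → Z
  i=37: D-E = 25 → Z
  i=38: Y-W =  2 → C
  shifts repeat with period 8: FQHLZZCI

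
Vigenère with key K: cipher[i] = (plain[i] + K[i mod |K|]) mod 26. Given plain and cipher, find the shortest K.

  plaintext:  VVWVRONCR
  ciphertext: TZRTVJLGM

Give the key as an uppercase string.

YEV

  i= 0: T-V = 24 → Y
  i= 1: Z-V =  4 → E
  i= 2: R-W = 21 → V
  i= 3: T-V = 24 → Y
  i= 4: V-R =  4 → E
  i= 5: J-O = 21 → V
  i= 6: L-N = 24 → Y
  i= 7: G-C =  4 → E
  i= 8: M-R = 21 → V
  shifts repeat with period 3: YEV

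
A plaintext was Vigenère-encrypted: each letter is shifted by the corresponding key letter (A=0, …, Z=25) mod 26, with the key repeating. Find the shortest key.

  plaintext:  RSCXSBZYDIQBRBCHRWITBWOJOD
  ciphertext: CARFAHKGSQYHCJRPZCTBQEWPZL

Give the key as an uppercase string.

LIPIIG

  i= 0: C-R = 11 → L
  i= 1: A-S =  8 → I
  i= 2: R-C = 15 → P
  i= 3: F-X =  8 → I
  i= 4: A-S =  8 → I
  i= 5: H-B =  6 → G
  i= 6: K-Z = 11 → L
  i= 7: G-Y =  8 → I
  i= 8: S-D = 15 → P
  i= 9: Q-I =  8 → I
  i=10: Y-Q =  8 → I
  i=11: H-B =  6 → G
  i=12: C-R = 11 → L
  i=13: J-B =  8 → I
  i=14: R-C = 15 → P
  i=15: P-H =  8 → I
  i=16: Z-R =  8 → I
  i=17: C-W =  6 → G
  i=18: T-I = 11 → L
  i=19: B-T =  8 → I
  i=20: Q-B = 15 → P
  i=21: E-W =  8 → I
  i=22: W-O =  8 → I
  i=23: P-J =  6 → G
  i=24: Z-O = 11 → L
  i=25: L-D =  8 → I
  shifts repeat with period 6: LIPIIG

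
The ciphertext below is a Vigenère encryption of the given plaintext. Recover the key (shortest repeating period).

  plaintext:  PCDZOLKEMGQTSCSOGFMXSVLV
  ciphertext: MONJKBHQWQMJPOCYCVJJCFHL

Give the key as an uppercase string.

  i= 0: M-P = 23 → X
  i= 1: O-C = 12 → M
  i= 2: N-D = 10 → K
  i= 3: J-Z = 10 → K
  i= 4: K-O = 22 → W
  i= 5: B-L = 16 → Q
  i= 6: H-K = 23 → X
  i= 7: Q-E = 12 → M
  i= 8: W-M = 10 → K
  i= 9: Q-G = 10 → K
  i=10: M-Q = 22 → W
  i=11: J-T = 16 → Q
  i=12: P-S = 23 → X
  i=13: O-C = 12 → M
  i=14: C-S = 10 → K
  i=15: Y-O = 10 → K
  i=16: C-G = 22 → W
  i=17: V-F = 16 → Q
  i=18: J-M = 23 → X
  i=19: J-X = 12 → M
  i=20: C-S = 10 → K
  i=21: F-V = 10 → K
  i=22: H-L = 22 → W
  i=23: L-V = 16 → Q
  shifts repeat with period 6: XMKKWQ

XMKKWQ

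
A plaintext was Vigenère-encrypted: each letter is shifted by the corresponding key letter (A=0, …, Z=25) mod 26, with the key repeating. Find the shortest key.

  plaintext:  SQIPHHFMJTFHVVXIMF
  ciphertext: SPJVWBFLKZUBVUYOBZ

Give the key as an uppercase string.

AZBGPU

  i= 0: S-S =  0 → A
  i= 1: P-Q = 25 → Z
  i= 2: J-I =  1 → B
  i= 3: V-P =  6 → G
  i= 4: W-H = 15 → P
  i= 5: B-H = 20 → U
  i= 6: F-F =  0 → A
  i= 7: L-M = 25 → Z
  i= 8: K-J =  1 → B
  i= 9: Z-T =  6 → G
  i=10: U-F = 15 → P
  i=11: B-H = 20 → U
  i=12: V-V =  0 → A
  i=13: U-V = 25 → Z
  i=14: Y-X =  1 → B
  i=15: O-I =  6 → G
  i=16: B-M = 15 → P
  i=17: Z-F = 20 → U
  shifts repeat with period 6: AZBGPU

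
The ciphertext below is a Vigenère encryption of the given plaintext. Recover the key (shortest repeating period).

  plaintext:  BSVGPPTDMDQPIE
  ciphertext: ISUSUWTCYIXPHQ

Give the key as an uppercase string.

  i= 0: I-B =  7 → H
  i= 1: S-S =  0 → A
  i= 2: U-V = 25 → Z
  i= 3: S-G = 12 → M
  i= 4: U-P =  5 → F
  i= 5: W-P =  7 → H
  i= 6: T-T =  0 → A
  i= 7: C-D = 25 → Z
  i= 8: Y-M = 12 → M
  i= 9: I-D =  5 → F
  i=10: X-Q =  7 → H
  i=11: P-P =  0 → A
  i=12: H-I = 25 → Z
  i=13: Q-E = 12 → M
  shifts repeat with period 5: HAZMF

HAZMF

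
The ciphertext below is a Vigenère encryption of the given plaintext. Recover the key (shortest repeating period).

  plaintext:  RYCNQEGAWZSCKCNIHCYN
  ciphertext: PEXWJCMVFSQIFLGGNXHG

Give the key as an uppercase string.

YGVJT

  i= 0: P-R = 24 → Y
  i= 1: E-Y =  6 → G
  i= 2: X-C = 21 → V
  i= 3: W-N =  9 → J
  i= 4: J-Q = 19 → T
  i= 5: C-E = 24 → Y
  i= 6: M-G =  6 → G
  i= 7: V-A = 21 → V
  i= 8: F-W =  9 → J
  i= 9: S-Z = 19 → T
  i=10: Q-S = 24 → Y
  i=11: I-C =  6 → G
  i=12: F-K = 21 → V
  i=13: L-C =  9 → J
  i=14: G-N = 19 → T
  i=15: G-I = 24 → Y
  i=16: N-H =  6 → G
  i=17: X-C = 21 → V
  i=18: H-Y =  9 → J
  i=19: G-N = 19 → T
  shifts repeat with period 5: YGVJT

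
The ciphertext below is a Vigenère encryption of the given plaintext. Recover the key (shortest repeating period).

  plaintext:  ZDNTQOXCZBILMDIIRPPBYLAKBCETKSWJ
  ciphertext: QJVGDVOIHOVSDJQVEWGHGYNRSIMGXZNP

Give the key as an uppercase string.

  i= 0: Q-Z = 17 → R
  i= 1: J-D =  6 → G
  i= 2: V-N =  8 → I
  i= 3: G-T = 13 → N
  i= 4: D-Q = 13 → N
  i= 5: V-O =  7 → H
  i= 6: O-X = 17 → R
  i= 7: I-C =  6 → G
  i= 8: H-Z =  8 → I
  i= 9: O-B = 13 → N
  i=10: V-I = 13 → N
  i=11: S-L =  7 → H
  i=12: D-M = 17 → R
  i=13: J-D =  6 → G
  i=14: Q-I =  8 → I
  i=15: V-I = 13 → N
  i=16: E-R = 13 → N
  i=17: W-P =  7 → H
  i=18: G-P = 17 → R
  i=19: H-B =  6 → G
  i=20: G-Y =  8 → I
  i=21: Y-L = 13 → N
  i=22: N-A = 13 → N
  i=23: R-K =  7 → H
  i=24: S-B = 17 → R
  i=25: I-C =  6 → G
  i=26: M-E =  8 → I
  i=27: G-T = 13 → N
  i=28: X-K = 13 → N
  i=29: Z-S =  7 → H
  i=30: N-W = 17 → R
  i=31: P-J =  6 → G
  shifts repeat with period 6: RGINNH

RGINNH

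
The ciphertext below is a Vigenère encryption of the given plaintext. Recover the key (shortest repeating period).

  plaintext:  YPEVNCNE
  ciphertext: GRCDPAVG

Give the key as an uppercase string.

ICY

  i= 0: G-Y =  8 → I
  i= 1: R-P =  2 → C
  i= 2: C-E = 24 → Y
  i= 3: D-V =  8 → I
  i= 4: P-N =  2 → C
  i= 5: A-C = 24 → Y
  i= 6: V-N =  8 → I
  i= 7: G-E =  2 → C
  shifts repeat with period 3: ICY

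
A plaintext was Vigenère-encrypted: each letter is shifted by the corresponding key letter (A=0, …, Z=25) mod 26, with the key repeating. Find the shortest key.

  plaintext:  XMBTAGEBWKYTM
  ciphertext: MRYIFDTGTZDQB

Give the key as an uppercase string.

  i= 0: M-X = 15 → P
  i= 1: R-M =  5 → F
  i= 2: Y-B = 23 → X
  i= 3: I-T = 15 → P
  i= 4: F-A =  5 → F
  i= 5: D-G = 23 → X
  i= 6: T-E = 15 → P
  i= 7: G-B =  5 → F
  i= 8: T-W = 23 → X
  i= 9: Z-K = 15 → P
  i=10: D-Y =  5 → F
  i=11: Q-T = 23 → X
  i=12: B-M = 15 → P
  shifts repeat with period 3: PFX

PFX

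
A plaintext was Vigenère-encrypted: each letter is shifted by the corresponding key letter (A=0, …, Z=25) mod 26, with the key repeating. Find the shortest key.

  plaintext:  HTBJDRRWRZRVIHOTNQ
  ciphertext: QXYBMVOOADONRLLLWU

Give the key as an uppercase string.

  i= 0: Q-H =  9 → J
  i= 1: X-T =  4 → E
  i= 2: Y-B = 23 → X
  i= 3: B-J = 18 → S
  i= 4: M-D =  9 → J
  i= 5: V-R =  4 → E
  i= 6: O-R = 23 → X
  i= 7: O-W = 18 → S
  i= 8: A-R =  9 → J
  i= 9: D-Z =  4 → E
  i=10: O-R = 23 → X
  i=11: N-V = 18 → S
  i=12: R-I =  9 → J
  i=13: L-H =  4 → E
  i=14: L-O = 23 → X
  i=15: L-T = 18 → S
  i=16: W-N =  9 → J
  i=17: U-Q =  4 → E
  shifts repeat with period 4: JEXS

JEXS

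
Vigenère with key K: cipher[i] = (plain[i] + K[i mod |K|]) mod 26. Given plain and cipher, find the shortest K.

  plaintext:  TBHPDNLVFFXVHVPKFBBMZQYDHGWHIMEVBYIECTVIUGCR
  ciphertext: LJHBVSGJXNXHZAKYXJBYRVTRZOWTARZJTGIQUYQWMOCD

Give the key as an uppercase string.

  i= 0: L-T = 18 → S
  i= 1: J-B =  8 → I
  i= 2: H-H =  0 → A
  i= 3: B-P = 12 → M
  i= 4: V-D = 18 → S
  i= 5: S-N =  5 → F
  i= 6: G-L = 21 → V
  i= 7: J-V = 14 → O
  i= 8: X-F = 18 → S
  i= 9: N-F =  8 → I
  i=10: X-X =  0 → A
  i=11: H-V = 12 → M
  i=12: Z-H = 18 → S
  i=13: A-V =  5 → F
  i=14: K-P = 21 → V
  i=15: Y-K = 14 → O
  i=16: X-F = 18 → S
  i=17: J-B =  8 → I
  i=18: B-B =  0 → A
  i=19: Y-M = 12 → M
  i=20: R-Z = 18 → S
  i=21: V-Q =  5 → F
  i=22: T-Y = 21 → V
  i=23: R-D = 14 → O
  i=24: Z-H = 18 → S
  i=25: O-G =  8 → I
  i=26: W-W =  0 → A
  i=27: T-H = 12 → M
  i=28: A-I = 18 → S
  i=29: R-M =  5 → F
  i=30: Z-E = 21 → V
  i=31: J-V = 14 → O
  i=32: T-B = 18 → S
  i=33: G-Y =  8 → I
  i=34: I-I =  0 → A
  i=35: Q-E = 12 → M
  i=36: U-C = 18 → S
  i=37: Y-T =  5 → F
  i=38: Q-V = 21 → V
  i=39: W-I = 14 → O
  i=40: M-U = 18 → S
  i=41: O-G =  8 → I
  i=42: C-C =  0 → A
  i=43: D-R = 12 → M
  shifts repeat with period 8: SIAMSFVO

SIAMSFVO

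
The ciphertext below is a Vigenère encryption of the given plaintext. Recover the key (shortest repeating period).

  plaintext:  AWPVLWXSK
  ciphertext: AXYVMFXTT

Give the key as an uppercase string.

  i= 0: A-A =  0 → A
  i= 1: X-W =  1 → B
  i= 2: Y-P =  9 → J
  i= 3: V-V =  0 → A
  i= 4: M-L =  1 → B
  i= 5: F-W =  9 → J
  i= 6: X-X =  0 → A
  i= 7: T-S =  1 → B
  i= 8: T-K =  9 → J
  shifts repeat with period 3: ABJ

ABJ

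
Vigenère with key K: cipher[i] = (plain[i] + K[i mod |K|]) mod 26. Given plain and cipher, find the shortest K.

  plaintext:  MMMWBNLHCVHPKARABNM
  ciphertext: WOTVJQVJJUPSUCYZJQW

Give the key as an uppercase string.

  i= 0: W-M = 10 → K
  i= 1: O-M =  2 → C
  i= 2: T-M =  7 → H
  i= 3: V-W = 25 → Z
  i= 4: J-B =  8 → I
  i= 5: Q-N =  3 → D
  i= 6: V-L = 10 → K
  i= 7: J-H =  2 → C
  i= 8: J-C =  7 → H
  i= 9: U-V = 25 → Z
  i=10: P-H =  8 → I
  i=11: S-P =  3 → D
  i=12: U-K = 10 → K
  i=13: C-A =  2 → C
  i=14: Y-R =  7 → H
  i=15: Z-A = 25 → Z
  i=16: J-B =  8 → I
  i=17: Q-N =  3 → D
  i=18: W-M = 10 → K
  shifts repeat with period 6: KCHZID

KCHZID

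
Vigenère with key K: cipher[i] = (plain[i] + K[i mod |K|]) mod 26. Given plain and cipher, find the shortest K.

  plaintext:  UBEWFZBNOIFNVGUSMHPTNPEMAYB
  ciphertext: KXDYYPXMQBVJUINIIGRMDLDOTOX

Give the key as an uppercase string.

QWZCT

  i= 0: K-U = 16 → Q
  i= 1: X-B = 22 → W
  i= 2: D-E = 25 → Z
  i= 3: Y-W =  2 → C
  i= 4: Y-F = 19 → T
  i= 5: P-Z = 16 → Q
  i= 6: X-B = 22 → W
  i= 7: M-N = 25 → Z
  i= 8: Q-O =  2 → C
  i= 9: B-I = 19 → T
  i=10: V-F = 16 → Q
  i=11: J-N = 22 → W
  i=12: U-V = 25 → Z
  i=13: I-G =  2 → C
  i=14: N-U = 19 → T
  i=15: I-S = 16 → Q
  i=16: I-M = 22 → W
  i=17: G-H = 25 → Z
  i=18: R-P =  2 → C
  i=19: M-T = 19 → T
  i=20: D-N = 16 → Q
  i=21: L-P = 22 → W
  i=22: D-E = 25 → Z
  i=23: O-M =  2 → C
  i=24: T-A = 19 → T
  i=25: O-Y = 16 → Q
  i=26: X-B = 22 → W
  shifts repeat with period 5: QWZCT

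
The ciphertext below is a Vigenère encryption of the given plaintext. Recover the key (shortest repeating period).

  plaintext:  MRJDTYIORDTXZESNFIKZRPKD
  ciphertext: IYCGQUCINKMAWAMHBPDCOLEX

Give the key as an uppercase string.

WHTDXWUU

  i= 0: I-M = 22 → W
  i= 1: Y-R =  7 → H
  i= 2: C-J = 19 → T
  i= 3: G-D =  3 → D
  i= 4: Q-T = 23 → X
  i= 5: U-Y = 22 → W
  i= 6: C-I = 20 → U
  i= 7: I-O = 20 → U
  i= 8: N-R = 22 → W
  i= 9: K-D =  7 → H
  i=10: M-T = 19 → T
  i=11: A-X =  3 → D
  i=12: W-Z = 23 → X
  i=13: A-E = 22 → W
  i=14: M-S = 20 → U
  i=15: H-N = 20 → U
  i=16: B-F = 22 → W
  i=17: P-I =  7 → H
  i=18: D-K = 19 → T
  i=19: C-Z =  3 → D
  i=20: O-R = 23 → X
  i=21: L-P = 22 → W
  i=22: E-K = 20 → U
  i=23: X-D = 20 → U
  shifts repeat with period 8: WHTDXWUU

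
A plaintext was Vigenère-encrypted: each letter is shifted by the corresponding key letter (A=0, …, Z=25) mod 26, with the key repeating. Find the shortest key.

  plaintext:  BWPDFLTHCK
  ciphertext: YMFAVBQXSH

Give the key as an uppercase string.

XQQ

  i= 0: Y-B = 23 → X
  i= 1: M-W = 16 → Q
  i= 2: F-P = 16 → Q
  i= 3: A-D = 23 → X
  i= 4: V-F = 16 → Q
  i= 5: B-L = 16 → Q
  i= 6: Q-T = 23 → X
  i= 7: X-H = 16 → Q
  i= 8: S-C = 16 → Q
  i= 9: H-K = 23 → X
  shifts repeat with period 3: XQQ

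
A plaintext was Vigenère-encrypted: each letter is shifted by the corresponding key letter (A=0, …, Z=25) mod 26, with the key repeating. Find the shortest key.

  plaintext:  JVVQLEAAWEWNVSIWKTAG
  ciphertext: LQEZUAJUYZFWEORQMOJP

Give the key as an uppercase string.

  i= 0: L-J =  2 → C
  i= 1: Q-V = 21 → V
  i= 2: E-V =  9 → J
  i= 3: Z-Q =  9 → J
  i= 4: U-L =  9 → J
  i= 5: A-E = 22 → W
  i= 6: J-A =  9 → J
  i= 7: U-A = 20 → U
  i= 8: Y-W =  2 → C
  i= 9: Z-E = 21 → V
  i=10: F-W =  9 → J
  i=11: W-N =  9 → J
  i=12: E-V =  9 → J
  i=13: O-S = 22 → W
  i=14: R-I =  9 → J
  i=15: Q-W = 20 → U
  i=16: M-K =  2 → C
  i=17: O-T = 21 → V
  i=18: J-A =  9 → J
  i=19: P-G =  9 → J
  shifts repeat with period 8: CVJJJWJU

CVJJJWJU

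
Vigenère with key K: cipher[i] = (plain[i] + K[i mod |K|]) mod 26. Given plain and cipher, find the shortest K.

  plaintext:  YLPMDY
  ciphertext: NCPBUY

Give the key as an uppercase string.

PRA

  i= 0: N-Y = 15 → P
  i= 1: C-L = 17 → R
  i= 2: P-P =  0 → A
  i= 3: B-M = 15 → P
  i= 4: U-D = 17 → R
  i= 5: Y-Y =  0 → A
  shifts repeat with period 3: PRA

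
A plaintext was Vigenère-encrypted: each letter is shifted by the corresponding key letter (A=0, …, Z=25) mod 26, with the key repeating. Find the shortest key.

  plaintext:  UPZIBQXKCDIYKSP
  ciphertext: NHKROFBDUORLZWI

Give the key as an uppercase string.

TSLJNPE

  i= 0: N-U = 19 → T
  i= 1: H-P = 18 → S
  i= 2: K-Z = 11 → L
  i= 3: R-I =  9 → J
  i= 4: O-B = 13 → N
  i= 5: F-Q = 15 → P
  i= 6: B-X =  4 → E
  i= 7: D-K = 19 → T
  i= 8: U-C = 18 → S
  i= 9: O-D = 11 → L
  i=10: R-I =  9 → J
  i=11: L-Y = 13 → N
  i=12: Z-K = 15 → P
  i=13: W-S =  4 → E
  i=14: I-P = 19 → T
  shifts repeat with period 7: TSLJNPE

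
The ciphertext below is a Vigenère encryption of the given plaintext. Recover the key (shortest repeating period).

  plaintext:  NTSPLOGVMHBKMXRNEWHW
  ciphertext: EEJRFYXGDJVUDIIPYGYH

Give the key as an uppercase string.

  i= 0: E-N = 17 → R
  i= 1: E-T = 11 → L
  i= 2: J-S = 17 → R
  i= 3: R-P =  2 → C
  i= 4: F-L = 20 → U
  i= 5: Y-O = 10 → K
  i= 6: X-G = 17 → R
  i= 7: G-V = 11 → L
  i= 8: D-M = 17 → R
  i= 9: J-H =  2 → C
  i=10: V-B = 20 → U
  i=11: U-K = 10 → K
  i=12: D-M = 17 → R
  i=13: I-X = 11 → L
  i=14: I-R = 17 → R
  i=15: P-N =  2 → C
  i=16: Y-E = 20 → U
  i=17: G-W = 10 → K
  i=18: Y-H = 17 → R
  i=19: H-W = 11 → L
  shifts repeat with period 6: RLRCUK

RLRCUK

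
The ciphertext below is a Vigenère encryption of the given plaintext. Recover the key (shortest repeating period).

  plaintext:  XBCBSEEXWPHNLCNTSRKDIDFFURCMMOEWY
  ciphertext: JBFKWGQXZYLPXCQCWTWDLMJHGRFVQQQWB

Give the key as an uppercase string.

  i= 0: J-X = 12 → M
  i= 1: B-B =  0 → A
  i= 2: F-C =  3 → D
  i= 3: K-B =  9 → J
  i= 4: W-S =  4 → E
  i= 5: G-E =  2 → C
  i= 6: Q-E = 12 → M
  i= 7: X-X =  0 → A
  i= 8: Z-W =  3 → D
  i= 9: Y-P =  9 → J
  i=10: L-H =  4 → E
  i=11: P-N =  2 → C
  i=12: X-L = 12 → M
  i=13: C-C =  0 → A
  i=14: Q-N =  3 → D
  i=15: C-T =  9 → J
  i=16: W-S =  4 → E
  i=17: T-R =  2 → C
  i=18: W-K = 12 → M
  i=19: D-D =  0 → A
  i=20: L-I =  3 → D
  i=21: M-D =  9 → J
  i=22: J-F =  4 → E
  i=23: H-F =  2 → C
  i=24: G-U = 12 → M
  i=25: R-R =  0 → A
  i=26: F-C =  3 → D
  i=27: V-M =  9 → J
  i=28: Q-M =  4 → E
  i=29: Q-O =  2 → C
  i=30: Q-E = 12 → M
  i=31: W-W =  0 → A
  i=32: B-Y =  3 → D
  shifts repeat with period 6: MADJEC

MADJEC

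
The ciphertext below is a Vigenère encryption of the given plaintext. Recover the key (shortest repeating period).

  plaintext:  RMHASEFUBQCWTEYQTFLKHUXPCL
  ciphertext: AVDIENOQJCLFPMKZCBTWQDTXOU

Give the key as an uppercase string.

JJWIM

  i= 0: A-R =  9 → J
  i= 1: V-M =  9 → J
  i= 2: D-H = 22 → W
  i= 3: I-A =  8 → I
  i= 4: E-S = 12 → M
  i= 5: N-E =  9 → J
  i= 6: O-F =  9 → J
  i= 7: Q-U = 22 → W
  i= 8: J-B =  8 → I
  i= 9: C-Q = 12 → M
  i=10: L-C =  9 → J
  i=11: F-W =  9 → J
  i=12: P-T = 22 → W
  i=13: M-E =  8 → I
  i=14: K-Y = 12 → M
  i=15: Z-Q =  9 → J
  i=16: C-T =  9 → J
  i=17: B-F = 22 → W
  i=18: T-L =  8 → I
  i=19: W-K = 12 → M
  i=20: Q-H =  9 → J
  i=21: D-U =  9 → J
  i=22: T-X = 22 → W
  i=23: X-P =  8 → I
  i=24: O-C = 12 → M
  i=25: U-L =  9 → J
  shifts repeat with period 5: JJWIM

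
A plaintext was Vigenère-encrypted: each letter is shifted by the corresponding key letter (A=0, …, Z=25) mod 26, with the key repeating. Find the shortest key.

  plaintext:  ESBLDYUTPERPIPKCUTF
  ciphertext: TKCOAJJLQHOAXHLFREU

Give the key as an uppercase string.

  i= 0: T-E = 15 → P
  i= 1: K-S = 18 → S
  i= 2: C-B =  1 → B
  i= 3: O-L =  3 → D
  i= 4: A-D = 23 → X
  i= 5: J-Y = 11 → L
  i= 6: J-U = 15 → P
  i= 7: L-T = 18 → S
  i= 8: Q-P =  1 → B
  i= 9: H-E =  3 → D
  i=10: O-R = 23 → X
  i=11: A-P = 11 → L
  i=12: X-I = 15 → P
  i=13: H-P = 18 → S
  i=14: L-K =  1 → B
  i=15: F-C =  3 → D
  i=16: R-U = 23 → X
  i=17: E-T = 11 → L
  i=18: U-F = 15 → P
  shifts repeat with period 6: PSBDXL

PSBDXL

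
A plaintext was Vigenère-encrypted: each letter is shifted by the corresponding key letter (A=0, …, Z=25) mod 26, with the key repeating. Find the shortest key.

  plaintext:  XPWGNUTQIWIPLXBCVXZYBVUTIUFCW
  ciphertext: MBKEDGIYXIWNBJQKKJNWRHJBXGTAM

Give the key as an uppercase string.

  i= 0: M-X = 15 → P
  i= 1: B-P = 12 → M
  i= 2: K-W = 14 → O
  i= 3: E-G = 24 → Y
  i= 4: D-N = 16 → Q
  i= 5: G-U = 12 → M
  i= 6: I-T = 15 → P
  i= 7: Y-Q =  8 → I
  i= 8: X-I = 15 → P
  i= 9: I-W = 12 → M
  i=10: W-I = 14 → O
  i=11: N-P = 24 → Y
  i=12: B-L = 16 → Q
  i=13: J-X = 12 → M
  i=14: Q-B = 15 → P
  i=15: K-C =  8 → I
  i=16: K-V = 15 → P
  i=17: J-X = 12 → M
  i=18: N-Z = 14 → O
  i=19: W-Y = 24 → Y
  i=20: R-B = 16 → Q
  i=21: H-V = 12 → M
  i=22: J-U = 15 → P
  i=23: B-T =  8 → I
  i=24: X-I = 15 → P
  i=25: G-U = 12 → M
  i=26: T-F = 14 → O
  i=27: A-C = 24 → Y
  i=28: M-W = 16 → Q
  shifts repeat with period 8: PMOYQMPI

PMOYQMPI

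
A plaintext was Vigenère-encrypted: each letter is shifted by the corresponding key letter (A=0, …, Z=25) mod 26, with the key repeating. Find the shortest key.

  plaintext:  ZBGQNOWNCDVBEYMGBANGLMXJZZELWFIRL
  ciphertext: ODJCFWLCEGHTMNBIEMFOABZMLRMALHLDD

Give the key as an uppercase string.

  i= 0: O-Z = 15 → P
  i= 1: D-B =  2 → C
  i= 2: J-G =  3 → D
  i= 3: C-Q = 12 → M
  i= 4: F-N = 18 → S
  i= 5: W-O =  8 → I
  i= 6: L-W = 15 → P
  i= 7: C-N = 15 → P
  i= 8: E-C =  2 → C
  i= 9: G-D =  3 → D
  i=10: H-V = 12 → M
  i=11: T-B = 18 → S
  i=12: M-E =  8 → I
  i=13: N-Y = 15 → P
  i=14: B-M = 15 → P
  i=15: I-G =  2 → C
  i=16: E-B =  3 → D
  i=17: M-A = 12 → M
  i=18: F-N = 18 → S
  i=19: O-G =  8 → I
  i=20: A-L = 15 → P
  i=21: B-M = 15 → P
  i=22: Z-X =  2 → C
  i=23: M-J =  3 → D
  i=24: L-Z = 12 → M
  i=25: R-Z = 18 → S
  i=26: M-E =  8 → I
  i=27: A-L = 15 → P
  i=28: L-W = 15 → P
  i=29: H-F =  2 → C
  i=30: L-I =  3 → D
  i=31: D-R = 12 → M
  i=32: D-L = 18 → S
  shifts repeat with period 7: PCDMSIP

PCDMSIP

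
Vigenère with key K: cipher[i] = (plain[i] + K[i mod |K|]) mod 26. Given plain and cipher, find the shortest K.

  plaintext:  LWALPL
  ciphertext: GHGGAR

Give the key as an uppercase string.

  i= 0: G-L = 21 → V
  i= 1: H-W = 11 → L
  i= 2: G-A =  6 → G
  i= 3: G-L = 21 → V
  i= 4: A-P = 11 → L
  i= 5: R-L =  6 → G
  shifts repeat with period 3: VLG

VLG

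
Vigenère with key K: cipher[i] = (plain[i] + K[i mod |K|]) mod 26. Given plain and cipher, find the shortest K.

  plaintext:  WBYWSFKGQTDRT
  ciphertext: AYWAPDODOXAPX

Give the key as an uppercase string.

  i= 0: A-W =  4 → E
  i= 1: Y-B = 23 → X
  i= 2: W-Y = 24 → Y
  i= 3: A-W =  4 → E
  i= 4: P-S = 23 → X
  i= 5: D-F = 24 → Y
  i= 6: O-K =  4 → E
  i= 7: D-G = 23 → X
  i= 8: O-Q = 24 → Y
  i= 9: X-T =  4 → E
  i=10: A-D = 23 → X
  i=11: P-R = 24 → Y
  i=12: X-T =  4 → E
  shifts repeat with period 3: EXY

EXY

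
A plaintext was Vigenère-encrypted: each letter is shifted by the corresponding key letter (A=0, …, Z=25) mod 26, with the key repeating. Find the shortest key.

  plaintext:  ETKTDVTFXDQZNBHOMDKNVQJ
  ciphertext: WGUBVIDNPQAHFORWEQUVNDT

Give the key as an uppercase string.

SNKI

  i= 0: W-E = 18 → S
  i= 1: G-T = 13 → N
  i= 2: U-K = 10 → K
  i= 3: B-T =  8 → I
  i= 4: V-D = 18 → S
  i= 5: I-V = 13 → N
  i= 6: D-T = 10 → K
  i= 7: N-F =  8 → I
  i= 8: P-X = 18 → S
  i= 9: Q-D = 13 → N
  i=10: A-Q = 10 → K
  i=11: H-Z =  8 → I
  i=12: F-N = 18 → S
  i=13: O-B = 13 → N
  i=14: R-H = 10 → K
  i=15: W-O =  8 → I
  i=16: E-M = 18 → S
  i=17: Q-D = 13 → N
  i=18: U-K = 10 → K
  i=19: V-N =  8 → I
  i=20: N-V = 18 → S
  i=21: D-Q = 13 → N
  i=22: T-J = 10 → K
  shifts repeat with period 4: SNKI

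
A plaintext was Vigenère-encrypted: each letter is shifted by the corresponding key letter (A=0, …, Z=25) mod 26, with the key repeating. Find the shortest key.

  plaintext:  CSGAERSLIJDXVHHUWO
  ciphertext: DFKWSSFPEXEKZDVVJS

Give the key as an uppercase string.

  i= 0: D-C =  1 → B
  i= 1: F-S = 13 → N
  i= 2: K-G =  4 → E
  i= 3: W-A = 22 → W
  i= 4: S-E = 14 → O
  i= 5: S-R =  1 → B
  i= 6: F-S = 13 → N
  i= 7: P-L =  4 → E
  i= 8: E-I = 22 → W
  i= 9: X-J = 14 → O
  i=10: E-D =  1 → B
  i=11: K-X = 13 → N
  i=12: Z-V =  4 → E
  i=13: D-H = 22 → W
  i=14: V-H = 14 → O
  i=15: V-U =  1 → B
  i=16: J-W = 13 → N
  i=17: S-O =  4 → E
  shifts repeat with period 5: BNEWO

BNEWO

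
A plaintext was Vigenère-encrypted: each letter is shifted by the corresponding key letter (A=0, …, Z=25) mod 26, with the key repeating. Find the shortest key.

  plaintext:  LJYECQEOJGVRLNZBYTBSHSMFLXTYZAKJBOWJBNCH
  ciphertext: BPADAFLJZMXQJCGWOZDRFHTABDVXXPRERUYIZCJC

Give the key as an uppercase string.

QGCZYPHV

  i= 0: B-L = 16 → Q
  i= 1: P-J =  6 → G
  i= 2: A-Y =  2 → C
  i= 3: D-E = 25 → Z
  i= 4: A-C = 24 → Y
  i= 5: F-Q = 15 → P
  i= 6: L-E =  7 → H
  i= 7: J-O = 21 → V
  i= 8: Z-J = 16 → Q
  i= 9: M-G =  6 → G
  i=10: X-V =  2 → C
  i=11: Q-R = 25 → Z
  i=12: J-L = 24 → Y
  i=13: C-N = 15 → P
  i=14: G-Z =  7 → H
  i=15: W-B = 21 → V
  i=16: O-Y = 16 → Q
  i=17: Z-T =  6 → G
  i=18: D-B =  2 → C
  i=19: R-S = 25 → Z
  i=20: F-H = 24 → Y
  i=21: H-S = 15 → P
  i=22: T-M =  7 → H
  i=23: A-F = 21 → V
  i=24: B-L = 16 → Q
  i=25: D-X =  6 → G
  i=26: V-T =  2 → C
  i=27: X-Y = 25 → Z
  i=28: X-Z = 24 → Y
  i=29: P-A = 15 → P
  i=30: R-K =  7 → H
  i=31: E-J = 21 → V
  i=32: R-B = 16 → Q
  i=33: U-O =  6 → G
  i=34: Y-W =  2 → C
  i=35: I-J = 25 → Z
  i=36: Z-B = 24 → Y
  i=37: C-N = 15 → P
  i=38: J-C =  7 → H
  i=39: C-H = 21 → V
  shifts repeat with period 8: QGCZYPHV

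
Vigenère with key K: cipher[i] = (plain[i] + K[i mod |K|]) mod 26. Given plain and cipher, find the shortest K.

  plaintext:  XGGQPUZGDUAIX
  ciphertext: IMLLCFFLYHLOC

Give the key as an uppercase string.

LGFVN

  i= 0: I-X = 11 → L
  i= 1: M-G =  6 → G
  i= 2: L-G =  5 → F
  i= 3: L-Q = 21 → V
  i= 4: C-P = 13 → N
  i= 5: F-U = 11 → L
  i= 6: F-Z =  6 → G
  i= 7: L-G =  5 → F
  i= 8: Y-D = 21 → V
  i= 9: H-U = 13 → N
  i=10: L-A = 11 → L
  i=11: O-I =  6 → G
  i=12: C-X =  5 → F
  shifts repeat with period 5: LGFVN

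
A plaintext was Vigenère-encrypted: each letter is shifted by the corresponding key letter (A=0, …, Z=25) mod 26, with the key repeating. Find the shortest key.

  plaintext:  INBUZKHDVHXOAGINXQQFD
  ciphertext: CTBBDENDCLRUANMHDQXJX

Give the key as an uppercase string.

UGAHE

  i= 0: C-I = 20 → U
  i= 1: T-N =  6 → G
  i= 2: B-B =  0 → A
  i= 3: B-U =  7 → H
  i= 4: D-Z =  4 → E
  i= 5: E-K = 20 → U
  i= 6: N-H =  6 → G
  i= 7: D-D =  0 → A
  i= 8: C-V =  7 → H
  i= 9: L-H =  4 → E
  i=10: R-X = 20 → U
  i=11: U-O =  6 → G
  i=12: A-A =  0 → A
  i=13: N-G =  7 → H
  i=14: M-I =  4 → E
  i=15: H-N = 20 → U
  i=16: D-X =  6 → G
  i=17: Q-Q =  0 → A
  i=18: X-Q =  7 → H
  i=19: J-F =  4 → E
  i=20: X-D = 20 → U
  shifts repeat with period 5: UGAHE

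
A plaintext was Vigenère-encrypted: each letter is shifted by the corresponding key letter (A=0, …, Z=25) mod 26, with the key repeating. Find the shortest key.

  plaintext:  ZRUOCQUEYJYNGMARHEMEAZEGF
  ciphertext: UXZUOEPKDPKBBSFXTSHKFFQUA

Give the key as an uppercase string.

  i= 0: U-Z = 21 → V
  i= 1: X-R =  6 → G
  i= 2: Z-U =  5 → F
  i= 3: U-O =  6 → G
  i= 4: O-C = 12 → M
  i= 5: E-Q = 14 → O
  i= 6: P-U = 21 → V
  i= 7: K-E =  6 → G
  i= 8: D-Y =  5 → F
  i= 9: P-J =  6 → G
  i=10: K-Y = 12 → M
  i=11: B-N = 14 → O
  i=12: B-G = 21 → V
  i=13: S-M =  6 → G
  i=14: F-A =  5 → F
  i=15: X-R =  6 → G
  i=16: T-H = 12 → M
  i=17: S-E = 14 → O
  i=18: H-M = 21 → V
  i=19: K-E =  6 → G
  i=20: F-A =  5 → F
  i=21: F-Z =  6 → G
  i=22: Q-E = 12 → M
  i=23: U-G = 14 → O
  i=24: A-F = 21 → V
  shifts repeat with period 6: VGFGMO

VGFGMO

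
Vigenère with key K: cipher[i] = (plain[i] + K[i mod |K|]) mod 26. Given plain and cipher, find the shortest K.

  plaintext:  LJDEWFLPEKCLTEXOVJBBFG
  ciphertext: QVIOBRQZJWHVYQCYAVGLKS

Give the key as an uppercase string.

  i= 0: Q-L =  5 → F
  i= 1: V-J = 12 → M
  i= 2: I-D =  5 → F
  i= 3: O-E = 10 → K
  i= 4: B-W =  5 → F
  i= 5: R-F = 12 → M
  i= 6: Q-L =  5 → F
  i= 7: Z-P = 10 → K
  i= 8: J-E =  5 → F
  i= 9: W-K = 12 → M
  i=10: H-C =  5 → F
  i=11: V-L = 10 → K
  i=12: Y-T =  5 → F
  i=13: Q-E = 12 → M
  i=14: C-X =  5 → F
  i=15: Y-O = 10 → K
  i=16: A-V =  5 → F
  i=17: V-J = 12 → M
  i=18: G-B =  5 → F
  i=19: L-B = 10 → K
  i=20: K-F =  5 → F
  i=21: S-G = 12 → M
  shifts repeat with period 4: FMFK

FMFK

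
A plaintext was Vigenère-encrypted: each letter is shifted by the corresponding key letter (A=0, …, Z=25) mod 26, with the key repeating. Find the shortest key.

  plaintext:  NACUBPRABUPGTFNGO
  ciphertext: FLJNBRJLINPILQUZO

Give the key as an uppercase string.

  i= 0: F-N = 18 → S
  i= 1: L-A = 11 → L
  i= 2: J-C =  7 → H
  i= 3: N-U = 19 → T
  i= 4: B-B =  0 → A
  i= 5: R-P =  2 → C
  i= 6: J-R = 18 → S
  i= 7: L-A = 11 → L
  i= 8: I-B =  7 → H
  i= 9: N-U = 19 → T
  i=10: P-P =  0 → A
  i=11: I-G =  2 → C
  i=12: L-T = 18 → S
  i=13: Q-F = 11 → L
  i=14: U-N =  7 → H
  i=15: Z-G = 19 → T
  i=16: O-O =  0 → A
  shifts repeat with period 6: SLHTAC

SLHTAC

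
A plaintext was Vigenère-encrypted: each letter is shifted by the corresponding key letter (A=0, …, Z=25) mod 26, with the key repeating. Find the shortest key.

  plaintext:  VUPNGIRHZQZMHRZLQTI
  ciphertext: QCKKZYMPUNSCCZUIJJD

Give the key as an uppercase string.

  i= 0: Q-V = 21 → V
  i= 1: C-U =  8 → I
  i= 2: K-P = 21 → V
  i= 3: K-N = 23 → X
  i= 4: Z-G = 19 → T
  i= 5: Y-I = 16 → Q
  i= 6: M-R = 21 → V
  i= 7: P-H =  8 → I
  i= 8: U-Z = 21 → V
  i= 9: N-Q = 23 → X
  i=10: S-Z = 19 → T
  i=11: C-M = 16 → Q
  i=12: C-H = 21 → V
  i=13: Z-R =  8 → I
  i=14: U-Z = 21 → V
  i=15: I-L = 23 → X
  i=16: J-Q = 19 → T
  i=17: J-T = 16 → Q
  i=18: D-I = 21 → V
  shifts repeat with period 6: VIVXTQ

VIVXTQ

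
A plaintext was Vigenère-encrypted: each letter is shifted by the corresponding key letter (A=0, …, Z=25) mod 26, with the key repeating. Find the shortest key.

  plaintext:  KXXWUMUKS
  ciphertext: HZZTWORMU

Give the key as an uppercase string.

  i= 0: H-K = 23 → X
  i= 1: Z-X =  2 → C
  i= 2: Z-X =  2 → C
  i= 3: T-W = 23 → X
  i= 4: W-U =  2 → C
  i= 5: O-M =  2 → C
  i= 6: R-U = 23 → X
  i= 7: M-K =  2 → C
  i= 8: U-S =  2 → C
  shifts repeat with period 3: XCC

XCC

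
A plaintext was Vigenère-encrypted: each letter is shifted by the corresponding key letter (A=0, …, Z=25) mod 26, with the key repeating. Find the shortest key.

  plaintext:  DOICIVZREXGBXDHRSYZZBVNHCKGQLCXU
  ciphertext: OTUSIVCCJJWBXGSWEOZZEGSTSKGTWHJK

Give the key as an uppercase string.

  i= 0: O-D = 11 → L
  i= 1: T-O =  5 → F
  i= 2: U-I = 12 → M
  i= 3: S-C = 16 → Q
  i= 4: I-I =  0 → A
  i= 5: V-V =  0 → A
  i= 6: C-Z =  3 → D
  i= 7: C-R = 11 → L
  i= 8: J-E =  5 → F
  i= 9: J-X = 12 → M
  i=10: W-G = 16 → Q
  i=11: B-B =  0 → A
  i=12: X-X =  0 → A
  i=13: G-D =  3 → D
  i=14: S-H = 11 → L
  i=15: W-R =  5 → F
  i=16: E-S = 12 → M
  i=17: O-Y = 16 → Q
  i=18: Z-Z =  0 → A
  i=19: Z-Z =  0 → A
  i=20: E-B =  3 → D
  i=21: G-V = 11 → L
  i=22: S-N =  5 → F
  i=23: T-H = 12 → M
  i=24: S-C = 16 → Q
  i=25: K-K =  0 → A
  i=26: G-G =  0 → A
  i=27: T-Q =  3 → D
  i=28: W-L = 11 → L
  i=29: H-C =  5 → F
  i=30: J-X = 12 → M
  i=31: K-U = 16 → Q
  shifts repeat with period 7: LFMQAAD

LFMQAAD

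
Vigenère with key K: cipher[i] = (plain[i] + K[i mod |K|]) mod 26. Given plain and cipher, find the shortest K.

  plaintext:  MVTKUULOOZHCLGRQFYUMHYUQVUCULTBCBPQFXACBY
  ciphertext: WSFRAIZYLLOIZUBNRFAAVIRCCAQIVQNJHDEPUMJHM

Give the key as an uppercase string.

  i= 0: W-M = 10 → K
  i= 1: S-V = 23 → X
  i= 2: F-T = 12 → M
  i= 3: R-K =  7 → H
  i= 4: A-U =  6 → G
  i= 5: I-U = 14 → O
  i= 6: Z-L = 14 → O
  i= 7: Y-O = 10 → K
  i= 8: L-O = 23 → X
  i= 9: L-Z = 12 → M
  i=10: O-H =  7 → H
  i=11: I-C =  6 → G
  i=12: Z-L = 14 → O
  i=13: U-G = 14 → O
  i=14: B-R = 10 → K
  i=15: N-Q = 23 → X
  i=16: R-F = 12 → M
  i=17: F-Y =  7 → H
  i=18: A-U =  6 → G
  i=19: A-M = 14 → O
  i=20: V-H = 14 → O
  i=21: I-Y = 10 → K
  i=22: R-U = 23 → X
  i=23: C-Q = 12 → M
  i=24: C-V =  7 → H
  i=25: A-U =  6 → G
  i=26: Q-C = 14 → O
  i=27: I-U = 14 → O
  i=28: V-L = 10 → K
  i=29: Q-T = 23 → X
  i=30: N-B = 12 → M
  i=31: J-C =  7 → H
  i=32: H-B =  6 → G
  i=33: D-P = 14 → O
  i=34: E-Q = 14 → O
  i=35: P-F = 10 → K
  i=36: U-X = 23 → X
  i=37: M-A = 12 → M
  i=38: J-C =  7 → H
  i=39: H-B =  6 → G
  i=40: M-Y = 14 → O
  shifts repeat with period 7: KXMHGOO

KXMHGOO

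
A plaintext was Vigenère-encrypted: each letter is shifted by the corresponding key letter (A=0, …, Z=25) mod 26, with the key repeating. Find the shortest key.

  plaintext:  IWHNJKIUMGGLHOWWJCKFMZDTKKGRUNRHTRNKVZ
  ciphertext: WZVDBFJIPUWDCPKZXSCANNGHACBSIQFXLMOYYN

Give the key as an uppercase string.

  i= 0: W-I = 14 → O
  i= 1: Z-W =  3 → D
  i= 2: V-H = 14 → O
  i= 3: D-N = 16 → Q
  i= 4: B-J = 18 → S
  i= 5: F-K = 21 → V
  i= 6: J-I =  1 → B
  i= 7: I-U = 14 → O
  i= 8: P-M =  3 → D
  i= 9: U-G = 14 → O
  i=10: W-G = 16 → Q
  i=11: D-L = 18 → S
  i=12: C-H = 21 → V
  i=13: P-O =  1 → B
  i=14: K-W = 14 → O
  i=15: Z-W =  3 → D
  i=16: X-J = 14 → O
  i=17: S-C = 16 → Q
  i=18: C-K = 18 → S
  i=19: A-F = 21 → V
  i=20: N-M =  1 → B
  i=21: N-Z = 14 → O
  i=22: G-D =  3 → D
  i=23: H-T = 14 → O
  i=24: A-K = 16 → Q
  i=25: C-K = 18 → S
  i=26: B-G = 21 → V
  i=27: S-R =  1 → B
  i=28: I-U = 14 → O
  i=29: Q-N =  3 → D
  i=30: F-R = 14 → O
  i=31: X-H = 16 → Q
  i=32: L-T = 18 → S
  i=33: M-R = 21 → V
  i=34: O-N =  1 → B
  i=35: Y-K = 14 → O
  i=36: Y-V =  3 → D
  i=37: N-Z = 14 → O
  shifts repeat with period 7: ODOQSVB

ODOQSVB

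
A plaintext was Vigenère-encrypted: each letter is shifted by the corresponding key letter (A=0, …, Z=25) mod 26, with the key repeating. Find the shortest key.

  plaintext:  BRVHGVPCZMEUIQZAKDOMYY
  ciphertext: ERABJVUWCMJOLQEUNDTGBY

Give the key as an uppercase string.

DAFU

  i= 0: E-B =  3 → D
  i= 1: R-R =  0 → A
  i= 2: A-V =  5 → F
  i= 3: B-H = 20 → U
  i= 4: J-G =  3 → D
  i= 5: V-V =  0 → A
  i= 6: U-P =  5 → F
  i= 7: W-C = 20 → U
  i= 8: C-Z =  3 → D
  i= 9: M-M =  0 → A
  i=10: J-E =  5 → F
  i=11: O-U = 20 → U
  i=12: L-I =  3 → D
  i=13: Q-Q =  0 → A
  i=14: E-Z =  5 → F
  i=15: U-A = 20 → U
  i=16: N-K =  3 → D
  i=17: D-D =  0 → A
  i=18: T-O =  5 → F
  i=19: G-M = 20 → U
  i=20: B-Y =  3 → D
  i=21: Y-Y =  0 → A
  shifts repeat with period 4: DAFU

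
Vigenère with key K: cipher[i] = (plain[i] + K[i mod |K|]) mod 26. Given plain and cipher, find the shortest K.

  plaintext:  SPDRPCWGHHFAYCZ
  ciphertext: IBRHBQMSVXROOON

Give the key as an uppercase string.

QMO

  i= 0: I-S = 16 → Q
  i= 1: B-P = 12 → M
  i= 2: R-D = 14 → O
  i= 3: H-R = 16 → Q
  i= 4: B-P = 12 → M
  i= 5: Q-C = 14 → O
  i= 6: M-W = 16 → Q
  i= 7: S-G = 12 → M
  i= 8: V-H = 14 → O
  i= 9: X-H = 16 → Q
  i=10: R-F = 12 → M
  i=11: O-A = 14 → O
  i=12: O-Y = 16 → Q
  i=13: O-C = 12 → M
  i=14: N-Z = 14 → O
  shifts repeat with period 3: QMO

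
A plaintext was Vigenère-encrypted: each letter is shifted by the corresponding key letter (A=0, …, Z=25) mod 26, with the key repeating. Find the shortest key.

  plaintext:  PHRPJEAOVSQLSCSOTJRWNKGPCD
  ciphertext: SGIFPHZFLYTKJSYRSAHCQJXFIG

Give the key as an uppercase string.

  i= 0: S-P =  3 → D
  i= 1: G-H = 25 → Z
  i= 2: I-R = 17 → R
  i= 3: F-P = 16 → Q
  i= 4: P-J =  6 → G
  i= 5: H-E =  3 → D
  i= 6: Z-A = 25 → Z
  i= 7: F-O = 17 → R
  i= 8: L-V = 16 → Q
  i= 9: Y-S =  6 → G
  i=10: T-Q =  3 → D
  i=11: K-L = 25 → Z
  i=12: J-S = 17 → R
  i=13: S-C = 16 → Q
  i=14: Y-S =  6 → G
  i=15: R-O =  3 → D
  i=16: S-T = 25 → Z
  i=17: A-J = 17 → R
  i=18: H-R = 16 → Q
  i=19: C-W =  6 → G
  i=20: Q-N =  3 → D
  i=21: J-K = 25 → Z
  i=22: X-G = 17 → R
  i=23: F-P = 16 → Q
  i=24: I-C =  6 → G
  i=25: G-D =  3 → D
  shifts repeat with period 5: DZRQG

DZRQG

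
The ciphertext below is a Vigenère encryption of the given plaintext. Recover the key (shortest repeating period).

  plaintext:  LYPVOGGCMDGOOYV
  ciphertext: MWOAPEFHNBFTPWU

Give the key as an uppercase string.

BYZF

  i= 0: M-L =  1 → B
  i= 1: W-Y = 24 → Y
  i= 2: O-P = 25 → Z
  i= 3: A-V =  5 → F
  i= 4: P-O =  1 → B
  i= 5: E-G = 24 → Y
  i= 6: F-G = 25 → Z
  i= 7: H-C =  5 → F
  i= 8: N-M =  1 → B
  i= 9: B-D = 24 → Y
  i=10: F-G = 25 → Z
  i=11: T-O =  5 → F
  i=12: P-O =  1 → B
  i=13: W-Y = 24 → Y
  i=14: U-V = 25 → Z
  shifts repeat with period 4: BYZF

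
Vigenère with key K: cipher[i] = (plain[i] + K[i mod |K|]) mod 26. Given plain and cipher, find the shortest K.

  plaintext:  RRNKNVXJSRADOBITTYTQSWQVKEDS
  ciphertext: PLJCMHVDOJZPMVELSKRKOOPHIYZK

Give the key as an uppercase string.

YUWSZM

  i= 0: P-R = 24 → Y
  i= 1: L-R = 20 → U
  i= 2: J-N = 22 → W
  i= 3: C-K = 18 → S
  i= 4: M-N = 25 → Z
  i= 5: H-V = 12 → M
  i= 6: V-X = 24 → Y
  i= 7: D-J = 20 → U
  i= 8: O-S = 22 → W
  i= 9: J-R = 18 → S
  i=10: Z-A = 25 → Z
  i=11: P-D = 12 → M
  i=12: M-O = 24 → Y
  i=13: V-B = 20 → U
  i=14: E-I = 22 → W
  i=15: L-T = 18 → S
  i=16: S-T = 25 → Z
  i=17: K-Y = 12 → M
  i=18: R-T = 24 → Y
  i=19: K-Q = 20 → U
  i=20: O-S = 22 → W
  i=21: O-W = 18 → S
  i=22: P-Q = 25 → Z
  i=23: H-V = 12 → M
  i=24: I-K = 24 → Y
  i=25: Y-E = 20 → U
  i=26: Z-D = 22 → W
  i=27: K-S = 18 → S
  shifts repeat with period 6: YUWSZM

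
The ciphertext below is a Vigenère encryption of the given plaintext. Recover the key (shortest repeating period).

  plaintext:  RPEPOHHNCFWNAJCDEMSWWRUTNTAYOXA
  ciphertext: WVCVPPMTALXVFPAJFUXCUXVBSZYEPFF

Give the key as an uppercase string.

  i= 0: W-R =  5 → F
  i= 1: V-P =  6 → G
  i= 2: C-E = 24 → Y
  i= 3: V-P =  6 → G
  i= 4: P-O =  1 → B
  i= 5: P-H =  8 → I
  i= 6: M-H =  5 → F
  i= 7: T-N =  6 → G
  i= 8: A-C = 24 → Y
  i= 9: L-F =  6 → G
  i=10: X-W =  1 → B
  i=11: V-N =  8 → I
  i=12: F-A =  5 → F
  i=13: P-J =  6 → G
  i=14: A-C = 24 → Y
  i=15: J-D =  6 → G
  i=16: F-E =  1 → B
  i=17: U-M =  8 → I
  i=18: X-S =  5 → F
  i=19: C-W =  6 → G
  i=20: U-W = 24 → Y
  i=21: X-R =  6 → G
  i=22: V-U =  1 → B
  i=23: B-T =  8 → I
  i=24: S-N =  5 → F
  i=25: Z-T =  6 → G
  i=26: Y-A = 24 → Y
  i=27: E-Y =  6 → G
  i=28: P-O =  1 → B
  i=29: F-X =  8 → I
  i=30: F-A =  5 → F
  shifts repeat with period 6: FGYGBI

FGYGBI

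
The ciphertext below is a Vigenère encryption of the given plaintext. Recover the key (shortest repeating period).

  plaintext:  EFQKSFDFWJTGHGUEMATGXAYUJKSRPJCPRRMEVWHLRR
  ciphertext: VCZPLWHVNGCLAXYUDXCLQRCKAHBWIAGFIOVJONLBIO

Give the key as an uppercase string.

RXJFTREQ

  i= 0: V-E = 17 → R
  i= 1: C-F = 23 → X
  i= 2: Z-Q =  9 → J
  i= 3: P-K =  5 → F
  i= 4: L-S = 19 → T
  i= 5: W-F = 17 → R
  i= 6: H-D =  4 → E
  i= 7: V-F = 16 → Q
  i= 8: N-W = 17 → R
  i= 9: G-J = 23 → X
  i=10: C-T =  9 → J
  i=11: L-G =  5 → F
  i=12: A-H = 19 → T
  i=13: X-G = 17 → R
  i=14: Y-U =  4 → E
  i=15: U-E = 16 → Q
  i=16: D-M = 17 → R
  i=17: X-A = 23 → X
  i=18: C-T =  9 → J
  i=19: L-G =  5 → F
  i=20: Q-X = 19 → T
  i=21: R-A = 17 → R
  i=22: C-Y =  4 → E
  i=23: K-U = 16 → Q
  i=24: A-J = 17 → R
  i=25: H-K = 23 → X
  i=26: B-S =  9 → J
  i=27: W-R =  5 → F
  i=28: I-P = 19 → T
  i=29: A-J = 17 → R
  i=30: G-C =  4 → E
  i=31: F-P = 16 → Q
  i=32: I-R = 17 → R
  i=33: O-R = 23 → X
  i=34: V-M =  9 → J
  i=35: J-E =  5 → F
  i=36: O-V = 19 → T
  i=37: N-W = 17 → R
  i=38: L-H =  4 → E
  i=39: B-L = 16 → Q
  i=40: I-R = 17 → R
  i=41: O-R = 23 → X
  shifts repeat with period 8: RXJFTREQ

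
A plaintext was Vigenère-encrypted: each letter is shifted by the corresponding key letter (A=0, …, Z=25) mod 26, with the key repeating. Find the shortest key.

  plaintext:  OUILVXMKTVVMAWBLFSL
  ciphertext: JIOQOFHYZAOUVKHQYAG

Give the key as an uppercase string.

  i= 0: J-O = 21 → V
  i= 1: I-U = 14 → O
  i= 2: O-I =  6 → G
  i= 3: Q-L =  5 → F
  i= 4: O-V = 19 → T
  i= 5: F-X =  8 → I
  i= 6: H-M = 21 → V
  i= 7: Y-K = 14 → O
  i= 8: Z-T =  6 → G
  i= 9: A-V =  5 → F
  i=10: O-V = 19 → T
  i=11: U-M =  8 → I
  i=12: V-A = 21 → V
  i=13: K-W = 14 → O
  i=14: H-B =  6 → G
  i=15: Q-L =  5 → F
  i=16: Y-F = 19 → T
  i=17: A-S =  8 → I
  i=18: G-L = 21 → V
  shifts repeat with period 6: VOGFTI

VOGFTI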